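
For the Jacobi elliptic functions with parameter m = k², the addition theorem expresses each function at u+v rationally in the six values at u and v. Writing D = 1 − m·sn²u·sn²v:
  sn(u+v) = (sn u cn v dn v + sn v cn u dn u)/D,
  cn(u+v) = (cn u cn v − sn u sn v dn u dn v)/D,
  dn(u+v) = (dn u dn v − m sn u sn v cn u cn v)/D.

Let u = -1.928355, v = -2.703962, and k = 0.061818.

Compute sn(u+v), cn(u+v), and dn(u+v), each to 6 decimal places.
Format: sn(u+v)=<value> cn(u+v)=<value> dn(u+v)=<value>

sn(u+v)=0.996439 cn(u+v)=-0.084322 dn(u+v)=0.998101

sn u = -0.9375067668976744, cn u = -0.3479670415730054, dn u = 0.9983192084357039
sn v = -0.4264696504767962, cn v = -0.9045018724260328, dn v = 0.9996524225063253
m = k² = 0.003821465124
D = 1 − m·sn²u·sn²v = 0.9993891212990853
sn(u+v) = (sn u·cn v·dn v + sn v·cn u·dn u)/D = 0.9958298460088898/0.9993891212990853 = 0.9964385490953025
cn(u+v) = (cn u·cn v − sn u·sn v·dn u·dn v)/D = -0.08427059729744732/0.9993891212990853 = -0.08432210787716572
dn(u+v) = (dn u·dn v − m·sn u·sn v·cn u·cn v)/D = 0.9974913314846663/0.9993891212990853 = 0.9981010501575682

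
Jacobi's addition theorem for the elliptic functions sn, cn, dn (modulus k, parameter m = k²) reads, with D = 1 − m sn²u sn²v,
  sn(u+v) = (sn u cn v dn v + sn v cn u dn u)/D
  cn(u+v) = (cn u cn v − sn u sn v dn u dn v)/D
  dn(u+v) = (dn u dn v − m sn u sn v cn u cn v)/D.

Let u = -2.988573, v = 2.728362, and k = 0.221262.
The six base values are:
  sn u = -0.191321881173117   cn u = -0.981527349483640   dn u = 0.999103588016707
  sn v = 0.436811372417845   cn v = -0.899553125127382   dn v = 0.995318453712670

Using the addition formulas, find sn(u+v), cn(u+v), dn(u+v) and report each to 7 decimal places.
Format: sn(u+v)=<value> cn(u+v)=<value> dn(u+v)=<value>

m = k² = 0.048956872644
D = 1 − m·sn²u·sn²v = 0.999658075023546
sn(u+v) = (sn u·cn v·dn v + sn v·cn u·dn u)/D = -0.2570594964962569/0.999658075023546 = -0.2571474216223403
cn(u+v) = (cn u·cn v − sn u·sn v·dn u·dn v)/D = 0.9660417600812464/0.999658075023546 = 0.9663721868684872
dn(u+v) = (dn u·dn v − m·sn u·sn v·cn u·cn v)/D = 0.9980386851947926/0.999658075023546 = 0.9983800562720256

sn(u+v)=-0.2571474 cn(u+v)=0.9663722 dn(u+v)=0.9983801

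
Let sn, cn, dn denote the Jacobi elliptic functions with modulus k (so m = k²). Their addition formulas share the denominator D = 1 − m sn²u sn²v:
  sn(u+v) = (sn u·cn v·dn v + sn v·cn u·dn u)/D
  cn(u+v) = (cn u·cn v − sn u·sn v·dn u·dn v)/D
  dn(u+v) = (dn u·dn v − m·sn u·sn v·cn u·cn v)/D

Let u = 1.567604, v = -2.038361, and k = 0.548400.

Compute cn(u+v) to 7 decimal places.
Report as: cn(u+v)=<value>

cn(u+v)=0.8934767

sn u = 0.9924668973963164, cn u = 0.1225130914332403, dn u = 0.8389108550344154
sn v = -0.9631354049107417, cn v = -0.2690170846013717, dn v = 0.8491302825549534
m = k² = 0.30074256
D = 1 − m·sn²u·sn²v = 0.7252095416530072
cn(u+v) = (cn u·cn v − sn u·sn v·dn u·dn v)/D = 0.6479578574835766/0.7252095416530072 = 0.8934767405385389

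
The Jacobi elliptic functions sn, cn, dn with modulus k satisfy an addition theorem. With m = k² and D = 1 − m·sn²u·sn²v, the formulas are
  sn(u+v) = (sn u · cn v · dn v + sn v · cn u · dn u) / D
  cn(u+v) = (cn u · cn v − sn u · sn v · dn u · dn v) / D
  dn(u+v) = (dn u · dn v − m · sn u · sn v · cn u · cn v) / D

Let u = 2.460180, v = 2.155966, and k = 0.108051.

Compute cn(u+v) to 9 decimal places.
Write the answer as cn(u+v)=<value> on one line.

cn(u+v)=-0.109228030

sn u = 0.6365837917125441, cn u = -0.7712075441337956, dn u = 0.9976316093759036
sn v = 0.8378247758555772, cn v = -0.5459392319320456, dn v = 0.9958939283618307
m = k² = 0.011675018601
D = 1 − m·sn²u·sn²v = 0.9966789521530762
cn(u+v) = (cn u·cn v − sn u·sn v·dn u·dn v)/D = -0.1088652785403966/0.9966789521530762 = -0.1092280300544326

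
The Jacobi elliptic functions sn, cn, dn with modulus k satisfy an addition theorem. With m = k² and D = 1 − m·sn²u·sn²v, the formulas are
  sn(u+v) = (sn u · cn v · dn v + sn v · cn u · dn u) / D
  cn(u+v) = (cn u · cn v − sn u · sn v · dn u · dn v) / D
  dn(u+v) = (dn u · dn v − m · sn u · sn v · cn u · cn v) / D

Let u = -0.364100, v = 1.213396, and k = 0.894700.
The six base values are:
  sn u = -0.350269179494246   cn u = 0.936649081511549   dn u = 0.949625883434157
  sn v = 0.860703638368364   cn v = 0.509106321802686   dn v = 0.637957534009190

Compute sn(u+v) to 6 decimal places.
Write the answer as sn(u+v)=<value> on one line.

sn(u+v)=0.702947

m = k² = 0.80048809
D = 1 − m·sn²u·sn²v = 0.9272444710666542
sn(u+v) = (sn u·cn v·dn v + sn v·cn u·dn u)/D = 0.6518035033531411/0.9272444710666542 = 0.702946767213764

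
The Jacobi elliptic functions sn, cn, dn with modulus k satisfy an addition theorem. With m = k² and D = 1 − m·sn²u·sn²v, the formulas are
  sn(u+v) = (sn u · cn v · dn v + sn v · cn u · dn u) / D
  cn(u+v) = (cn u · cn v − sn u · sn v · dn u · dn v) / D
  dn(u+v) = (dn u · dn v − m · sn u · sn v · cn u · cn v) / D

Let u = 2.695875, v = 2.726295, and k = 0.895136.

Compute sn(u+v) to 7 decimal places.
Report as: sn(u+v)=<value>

sn u = 0.9802266625777583, cn u = -0.1978779673729989, dn u = 0.4796934029658392
sn v = 0.9772193039879845, cn v = -0.2122320237693621, dn v = 0.4845849992416522
m = k² = 0.801268458496
D = 1 − m·sn²u·sn²v = 0.2647836696963033
sn(u+v) = (sn u·cn v·dn v + sn v·cn u·dn u)/D = -0.1935692716289841/0.2647836696963033 = -0.731046864978496

sn(u+v)=-0.7310469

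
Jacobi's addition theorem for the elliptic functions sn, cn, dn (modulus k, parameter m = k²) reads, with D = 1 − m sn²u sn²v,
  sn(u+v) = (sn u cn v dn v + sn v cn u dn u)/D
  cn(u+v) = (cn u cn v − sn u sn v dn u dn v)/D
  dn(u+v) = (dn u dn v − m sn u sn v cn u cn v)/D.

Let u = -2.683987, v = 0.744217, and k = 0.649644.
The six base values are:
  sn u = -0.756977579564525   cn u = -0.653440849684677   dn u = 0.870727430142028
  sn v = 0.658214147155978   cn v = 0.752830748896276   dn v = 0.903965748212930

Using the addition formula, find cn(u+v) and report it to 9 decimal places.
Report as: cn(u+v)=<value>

cn(u+v)=-0.111425739

m = k² = 0.422037326736
D = 1 − m·sn²u·sn²v = 0.8952265314472946
cn(u+v) = (cn u·cn v − sn u·sn v·dn u·dn v)/D = -0.09975127804582277/0.8952265314472946 = -0.1114257392311161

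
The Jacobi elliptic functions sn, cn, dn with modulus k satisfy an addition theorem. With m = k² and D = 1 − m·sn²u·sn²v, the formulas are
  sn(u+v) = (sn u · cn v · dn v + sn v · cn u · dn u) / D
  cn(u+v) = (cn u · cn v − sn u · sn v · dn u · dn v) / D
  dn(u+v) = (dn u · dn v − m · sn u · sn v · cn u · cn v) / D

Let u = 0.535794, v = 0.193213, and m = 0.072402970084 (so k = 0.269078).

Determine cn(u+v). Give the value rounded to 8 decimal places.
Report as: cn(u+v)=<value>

cn(u+v)=0.74862606

sn u = 0.5090175344347396, cn u = 0.8607561499274802, dn u = 0.9905758293479807
sn v = 0.1919283207439586, cn v = 0.981408946207647, dn v = 0.9986655743633996
m = k² = 0.072402970084
D = 1 − m·sn²u·sn²v = 0.9993089650785194
cn(u+v) = (cn u·cn v − sn u·sn v·dn u·dn v)/D = 0.7481087366121281/0.9993089650785194 = 0.7486260633650439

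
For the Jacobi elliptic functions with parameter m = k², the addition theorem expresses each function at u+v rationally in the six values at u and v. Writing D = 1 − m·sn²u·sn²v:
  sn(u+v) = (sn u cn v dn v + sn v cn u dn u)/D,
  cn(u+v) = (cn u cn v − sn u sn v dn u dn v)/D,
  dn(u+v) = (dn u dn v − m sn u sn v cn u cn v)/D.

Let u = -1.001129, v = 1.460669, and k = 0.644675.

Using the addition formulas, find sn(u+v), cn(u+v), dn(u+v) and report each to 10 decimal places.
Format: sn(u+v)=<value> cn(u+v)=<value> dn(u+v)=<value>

sn u = -0.8102797728283328, cn u = 0.5860432490399197, dn u = 0.8527207044092192
sn v = 0.9683011579927631, cn v = 0.2497856429618686, dn v = 0.7812329904888106
m = k² = 0.415605855625
D = 1 − m·sn²u·sn²v = 0.7441575792592505
sn(u+v) = (sn u·cn v·dn v + sn v·cn u·dn u)/D = 0.3257716805925817/0.7441575792592505 = 0.4377724418487566
cn(u+v) = (cn u·cn v − sn u·sn v·dn u·dn v)/D = 0.6690615180182407/0.7441575792592505 = 0.8990858074498657
dn(u+v) = (dn u·dn v − m·sn u·sn v·cn u·cn v)/D = 0.7139071522590734/0.7441575792592505 = 0.959349433717669

sn(u+v)=0.4377724418 cn(u+v)=0.8990858074 dn(u+v)=0.9593494337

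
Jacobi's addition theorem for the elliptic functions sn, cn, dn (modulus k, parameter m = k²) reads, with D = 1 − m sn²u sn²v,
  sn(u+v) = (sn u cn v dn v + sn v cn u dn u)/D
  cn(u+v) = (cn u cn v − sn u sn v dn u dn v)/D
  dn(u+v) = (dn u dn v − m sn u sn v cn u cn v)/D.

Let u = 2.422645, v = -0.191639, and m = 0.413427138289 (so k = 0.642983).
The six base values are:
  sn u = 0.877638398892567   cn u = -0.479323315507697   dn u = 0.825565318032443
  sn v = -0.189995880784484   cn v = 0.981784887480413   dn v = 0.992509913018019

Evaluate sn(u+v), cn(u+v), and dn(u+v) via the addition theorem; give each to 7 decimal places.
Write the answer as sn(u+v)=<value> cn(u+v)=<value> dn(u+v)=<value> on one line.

m = k² = 0.413427138289
D = 1 − m·sn²u·sn²v = 0.9885047456579175
sn(u+v) = (sn u·cn v·dn v + sn v·cn u·dn u)/D = 0.9303820514044037/0.9885047456579175 = 0.9412014008948139
cn(u+v) = (cn u·cn v − sn u·sn v·dn u·dn v)/D = -0.3339623790380554/0.9885047456579175 = -0.3378460047915911
dn(u+v) = (dn u·dn v − m·sn u·sn v·cn u·cn v)/D = 0.7869400562672593/0.9885047456579175 = 0.7960913285686827

sn(u+v)=0.9412014 cn(u+v)=-0.3378460 dn(u+v)=0.7960913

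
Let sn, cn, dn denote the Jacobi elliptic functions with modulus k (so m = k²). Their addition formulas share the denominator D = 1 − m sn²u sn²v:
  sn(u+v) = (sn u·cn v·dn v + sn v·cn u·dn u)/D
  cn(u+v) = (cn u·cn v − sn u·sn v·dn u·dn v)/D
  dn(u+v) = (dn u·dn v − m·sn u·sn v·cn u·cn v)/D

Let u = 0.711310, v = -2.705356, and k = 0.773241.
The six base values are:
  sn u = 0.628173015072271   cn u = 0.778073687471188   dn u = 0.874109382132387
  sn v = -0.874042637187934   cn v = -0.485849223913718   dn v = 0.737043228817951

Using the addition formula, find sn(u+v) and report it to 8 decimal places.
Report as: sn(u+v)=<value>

m = k² = 0.597901644081
D = 1 − m·sn²u·sn²v = 0.8197590211281831
sn(u+v) = (sn u·cn v·dn v + sn v·cn u·dn u)/D = -0.8193988547710307/0.8197590211281831 = -0.9995606436185884

sn(u+v)=-0.99956064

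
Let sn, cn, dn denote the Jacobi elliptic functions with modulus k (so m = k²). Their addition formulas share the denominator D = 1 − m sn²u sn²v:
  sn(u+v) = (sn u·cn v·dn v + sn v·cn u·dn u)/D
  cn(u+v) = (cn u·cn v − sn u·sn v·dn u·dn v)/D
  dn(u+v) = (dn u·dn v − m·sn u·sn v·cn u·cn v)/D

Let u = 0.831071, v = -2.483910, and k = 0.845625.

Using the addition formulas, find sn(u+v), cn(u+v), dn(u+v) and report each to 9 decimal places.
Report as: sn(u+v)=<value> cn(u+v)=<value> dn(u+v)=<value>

sn u = 0.6977311840675773, cn u = 0.7163596825475709, dn u = 0.8073894099253026
sn v = -0.9781322302823197, cn v = -0.2079839899678219, dn v = 0.5620061290507238
m = k² = 0.715081640625
D = 1 − m·sn²u·sn²v = 0.6669365057434063
sn(u+v) = (sn u·cn v·dn v + sn v·cn u·dn u)/D = -0.6472899100170786/0.6669365057434063 = -0.9705420297777396
cn(u+v) = (cn u·cn v − sn u·sn v·dn u·dn v)/D = 0.1606862628954537/0.6669365057434063 = 0.240931875091083
dn(u+v) = (dn u·dn v − m·sn u·sn v·cn u·cn v)/D = 0.3810464195054537/0.6669365057434063 = 0.5713383751287046

sn(u+v)=-0.970542030 cn(u+v)=0.240931875 dn(u+v)=0.571338375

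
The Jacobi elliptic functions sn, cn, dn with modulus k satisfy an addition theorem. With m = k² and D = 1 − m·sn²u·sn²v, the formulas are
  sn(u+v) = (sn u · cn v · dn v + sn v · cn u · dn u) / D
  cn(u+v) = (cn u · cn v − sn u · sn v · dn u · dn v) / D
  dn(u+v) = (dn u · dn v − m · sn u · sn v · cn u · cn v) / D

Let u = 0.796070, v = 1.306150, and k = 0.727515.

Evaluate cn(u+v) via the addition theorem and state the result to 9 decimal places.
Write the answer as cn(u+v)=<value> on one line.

sn u = 0.6869033966603651, cn u = 0.7267487348846595, dn u = 0.8661797757022247
sn v = 0.9192331135494935, cn v = 0.3937137068405214, dn v = 0.743482060868079
m = k² = 0.529278075225
D = 1 − m·sn²u·sn²v = 0.7889785741763889
cn(u+v) = (cn u·cn v − sn u·sn v·dn u·dn v)/D = -0.1204994748559348/0.7889785741763889 = -0.1527284501758792

cn(u+v)=-0.152728450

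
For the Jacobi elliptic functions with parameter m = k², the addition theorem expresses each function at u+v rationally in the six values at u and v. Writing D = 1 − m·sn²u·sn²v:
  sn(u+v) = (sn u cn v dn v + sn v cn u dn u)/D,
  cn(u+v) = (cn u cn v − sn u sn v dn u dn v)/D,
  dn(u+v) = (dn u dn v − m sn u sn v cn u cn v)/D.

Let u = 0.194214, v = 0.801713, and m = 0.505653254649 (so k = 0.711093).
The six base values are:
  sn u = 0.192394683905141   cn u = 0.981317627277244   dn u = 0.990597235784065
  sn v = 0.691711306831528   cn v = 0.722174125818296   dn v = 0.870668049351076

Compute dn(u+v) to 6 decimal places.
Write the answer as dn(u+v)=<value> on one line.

m = k² = 0.505653254649
D = 1 − m·sn²u·sn²v = 0.9910445236340534
dn(u+v) = (dn u·dn v − m·sn u·sn v·cn u·cn v)/D = 0.8147919173402691/0.9910445236340534 = 0.8221547043643559

dn(u+v)=0.822155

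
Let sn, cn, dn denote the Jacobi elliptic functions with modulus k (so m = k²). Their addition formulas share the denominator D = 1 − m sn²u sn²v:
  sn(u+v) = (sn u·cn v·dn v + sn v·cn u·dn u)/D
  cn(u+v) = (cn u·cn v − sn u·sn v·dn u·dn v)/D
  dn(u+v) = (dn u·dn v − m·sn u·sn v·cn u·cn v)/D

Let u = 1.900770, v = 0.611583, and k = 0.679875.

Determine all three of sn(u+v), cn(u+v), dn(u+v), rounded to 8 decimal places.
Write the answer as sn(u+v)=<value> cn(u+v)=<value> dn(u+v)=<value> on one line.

sn(u+v)=0.86633032 cn(u+v)=-0.49947149 dn(u+v)=0.80813571

sn u = 0.9983865859201514, cn u = -0.05678226003519098, dn u = 0.7343434604954376
sn v = 0.5607833987297763, cn v = 0.8279625472864583, dn v = 0.9244667759131257
m = k² = 0.462230015625
D = 1 − m·sn²u·sn²v = 0.8551074969264972
sn(u+v) = (sn u·cn v·dn v + sn v·cn u·dn u)/D = 0.7408055535683744/0.8551074969264972 = 0.8663303224811419
cn(u+v) = (cn u·cn v − sn u·sn v·dn u·dn v)/D = -0.4271018181911122/0.8551074969264972 = -0.4994714930301034
dn(u+v) = (dn u·dn v − m·sn u·sn v·cn u·cn v)/D = 0.6910429040645501/0.8551074969264972 = 0.8081357098942032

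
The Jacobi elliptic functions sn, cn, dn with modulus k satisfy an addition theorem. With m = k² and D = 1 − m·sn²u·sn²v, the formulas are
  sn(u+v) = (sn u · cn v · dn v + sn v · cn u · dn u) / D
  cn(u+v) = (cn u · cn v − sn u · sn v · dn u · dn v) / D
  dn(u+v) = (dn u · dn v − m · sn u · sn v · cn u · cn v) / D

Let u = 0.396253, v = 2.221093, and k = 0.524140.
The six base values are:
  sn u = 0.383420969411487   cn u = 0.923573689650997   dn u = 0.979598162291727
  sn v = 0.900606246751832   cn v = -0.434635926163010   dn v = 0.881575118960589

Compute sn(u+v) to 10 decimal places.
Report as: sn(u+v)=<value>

m = k² = 0.2747227396
D = 1 − m·sn²u·sn²v = 0.9672420858458725
sn(u+v) = (sn u·cn v·dn v + sn v·cn u·dn u)/D = 0.6678932744659908/0.9672420858458725 = 0.6905130413984259

sn(u+v)=0.6905130414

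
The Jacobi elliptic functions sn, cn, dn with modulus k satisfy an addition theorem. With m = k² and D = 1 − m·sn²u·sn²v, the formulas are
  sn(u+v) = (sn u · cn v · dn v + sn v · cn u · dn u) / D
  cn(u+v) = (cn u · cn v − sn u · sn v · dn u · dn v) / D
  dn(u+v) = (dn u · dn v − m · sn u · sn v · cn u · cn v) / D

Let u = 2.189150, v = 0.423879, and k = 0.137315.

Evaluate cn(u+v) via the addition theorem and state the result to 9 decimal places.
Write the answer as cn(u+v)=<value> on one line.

cn(u+v)=-0.856133331

sn u = 0.8220794839067015, cn u = -0.5693727444650748, dn u = 0.9936081912346951
sn v = 0.4110888183591187, cn v = 0.9115952958523335, dn v = 0.9984055031202551
m = k² = 0.018855409225
D = 1 − m·sn²u·sn²v = 0.9978465494146875
cn(u+v) = (cn u·cn v − sn u·sn v·dn u·dn v)/D = -0.8542896898516904/0.9978465494146875 = -0.8561333306737353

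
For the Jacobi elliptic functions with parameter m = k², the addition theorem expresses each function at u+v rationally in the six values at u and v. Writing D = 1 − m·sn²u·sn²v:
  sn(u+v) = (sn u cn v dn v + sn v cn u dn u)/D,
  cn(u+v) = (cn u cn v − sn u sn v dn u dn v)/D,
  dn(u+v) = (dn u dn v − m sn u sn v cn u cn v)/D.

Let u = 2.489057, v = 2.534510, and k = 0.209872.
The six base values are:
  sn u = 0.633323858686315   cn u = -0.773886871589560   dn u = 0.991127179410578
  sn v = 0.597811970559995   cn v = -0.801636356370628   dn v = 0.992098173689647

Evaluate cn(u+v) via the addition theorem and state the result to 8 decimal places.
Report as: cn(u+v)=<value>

m = k² = 0.044046256384
D = 1 − m·sn²u·sn²v = 0.9936862131701694
cn(u+v) = (cn u·cn v − sn u·sn v·dn u·dn v)/D = 0.2480917485185313/0.9936862131701694 = 0.2496680996781077

cn(u+v)=0.24966810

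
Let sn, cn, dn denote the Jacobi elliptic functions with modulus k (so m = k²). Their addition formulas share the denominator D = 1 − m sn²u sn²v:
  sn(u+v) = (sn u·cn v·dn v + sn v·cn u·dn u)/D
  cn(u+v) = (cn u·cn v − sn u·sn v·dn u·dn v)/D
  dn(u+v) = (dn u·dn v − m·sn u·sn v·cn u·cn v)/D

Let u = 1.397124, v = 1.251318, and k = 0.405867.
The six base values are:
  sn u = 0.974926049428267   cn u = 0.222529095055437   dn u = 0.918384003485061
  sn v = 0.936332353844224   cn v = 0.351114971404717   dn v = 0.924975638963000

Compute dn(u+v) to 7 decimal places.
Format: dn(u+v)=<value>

m = k² = 0.164728021689
D = 1 − m·sn²u·sn²v = 0.8627314986051627
dn(u+v) = (dn u·dn v − m·sn u·sn v·cn u·cn v)/D = 0.8377337104940488/0.8627314986051627 = 0.9710248343180589

dn(u+v)=0.9710248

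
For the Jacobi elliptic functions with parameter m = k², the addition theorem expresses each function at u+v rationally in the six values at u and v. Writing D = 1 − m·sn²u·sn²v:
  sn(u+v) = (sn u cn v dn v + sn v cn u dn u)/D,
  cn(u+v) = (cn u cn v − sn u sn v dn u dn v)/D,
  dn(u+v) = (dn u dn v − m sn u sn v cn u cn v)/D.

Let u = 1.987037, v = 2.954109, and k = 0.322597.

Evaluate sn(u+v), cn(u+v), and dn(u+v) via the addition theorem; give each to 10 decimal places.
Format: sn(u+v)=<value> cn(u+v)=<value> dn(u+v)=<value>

sn(u+v)=-0.9956630868 cn(u+v)=0.0930323474 dn(u+v)=0.9470120871

sn u = 0.9381003370390493, cn u = -0.3463636205596974, dn u = 0.9531086397134013
sn v = 0.2706102690103156, cn v = -0.9626889852419444, dn v = 0.9961822366183984
m = k² = 0.104068824409
D = 1 − m·sn²u·sn²v = 0.9932933170101455
sn(u+v) = (sn u·cn v·dn v + sn v·cn u·dn u)/D = -0.9889854900733982/0.9932933170101455 = -0.9956630867610042
cn(u+v) = (cn u·cn v − sn u·sn v·dn u·dn v)/D = 0.09240840893175177/0.9932933170101455 = 0.09303234739352214
dn(u+v) = (dn u·dn v − m·sn u·sn v·cn u·cn v)/D = 0.9406607772394238/0.9932933170101455 = 0.9470120870951313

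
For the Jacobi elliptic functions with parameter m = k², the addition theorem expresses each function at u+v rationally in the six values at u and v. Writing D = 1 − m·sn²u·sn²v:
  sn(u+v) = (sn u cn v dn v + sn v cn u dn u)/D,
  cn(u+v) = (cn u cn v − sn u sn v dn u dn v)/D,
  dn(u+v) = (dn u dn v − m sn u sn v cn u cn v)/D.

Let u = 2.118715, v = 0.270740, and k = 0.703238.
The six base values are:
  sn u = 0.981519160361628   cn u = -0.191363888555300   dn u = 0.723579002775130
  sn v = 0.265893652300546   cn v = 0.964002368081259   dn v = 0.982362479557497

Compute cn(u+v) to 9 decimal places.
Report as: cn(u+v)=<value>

m = k² = 0.494543684644
D = 1 − m·sn²u·sn²v = 0.9663164262315959
cn(u+v) = (cn u·cn v − sn u·sn v·dn u·dn v)/D = -0.3699840236785442/0.9663164262315959 = -0.3828808179546257

cn(u+v)=-0.382880818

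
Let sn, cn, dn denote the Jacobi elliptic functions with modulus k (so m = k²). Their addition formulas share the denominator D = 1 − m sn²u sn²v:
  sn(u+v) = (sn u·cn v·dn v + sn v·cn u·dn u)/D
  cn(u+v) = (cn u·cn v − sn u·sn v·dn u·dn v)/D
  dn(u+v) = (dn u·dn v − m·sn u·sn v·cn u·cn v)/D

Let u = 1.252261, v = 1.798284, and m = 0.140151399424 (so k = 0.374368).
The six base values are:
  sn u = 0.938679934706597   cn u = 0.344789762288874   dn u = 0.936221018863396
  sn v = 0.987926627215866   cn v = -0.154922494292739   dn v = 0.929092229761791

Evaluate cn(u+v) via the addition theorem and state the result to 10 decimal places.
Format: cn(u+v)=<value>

cn(u+v)=-0.9779202323

m = k² = 0.140151399424
D = 1 − m·sn²u·sn²v = 0.879473681980022
cn(u+v) = (cn u·cn v − sn u·sn v·dn u·dn v)/D = -0.8600551074205408/0.879473681980022 = -0.9779202323419586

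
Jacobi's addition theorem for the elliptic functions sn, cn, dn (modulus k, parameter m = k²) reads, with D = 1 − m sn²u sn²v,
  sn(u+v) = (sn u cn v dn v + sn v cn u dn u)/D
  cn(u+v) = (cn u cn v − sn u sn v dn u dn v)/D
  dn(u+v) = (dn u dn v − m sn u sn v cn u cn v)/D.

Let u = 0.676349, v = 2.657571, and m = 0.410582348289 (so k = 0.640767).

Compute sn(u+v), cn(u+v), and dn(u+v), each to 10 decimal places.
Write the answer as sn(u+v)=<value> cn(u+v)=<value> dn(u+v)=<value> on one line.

sn u = 0.6108611096142268, cn u = 0.79173777525193, dn u = 0.9202122934049721
sn v = 0.7634349425515805, cn v = -0.6458847331306608, dn v = 0.8721806547571602
m = k² = 0.410582348289
D = 1 − m·sn²u·sn²v = 0.9107045571729551
sn(u+v) = (sn u·cn v·dn v + sn v·cn u·dn u)/D = 0.2120981083531197/0.9107045571729551 = 0.2328945283984556
cn(u+v) = (cn u·cn v − sn u·sn v·dn u·dn v)/D = -0.8856620026221157/0.9107045571729551 = -0.9725019992997757
dn(u+v) = (dn u·dn v − m·sn u·sn v·cn u·cn v)/D = 0.9005067984538116/0.9107045571729551 = 0.9888023413973025

sn(u+v)=0.2328945284 cn(u+v)=-0.9725019993 dn(u+v)=0.9888023414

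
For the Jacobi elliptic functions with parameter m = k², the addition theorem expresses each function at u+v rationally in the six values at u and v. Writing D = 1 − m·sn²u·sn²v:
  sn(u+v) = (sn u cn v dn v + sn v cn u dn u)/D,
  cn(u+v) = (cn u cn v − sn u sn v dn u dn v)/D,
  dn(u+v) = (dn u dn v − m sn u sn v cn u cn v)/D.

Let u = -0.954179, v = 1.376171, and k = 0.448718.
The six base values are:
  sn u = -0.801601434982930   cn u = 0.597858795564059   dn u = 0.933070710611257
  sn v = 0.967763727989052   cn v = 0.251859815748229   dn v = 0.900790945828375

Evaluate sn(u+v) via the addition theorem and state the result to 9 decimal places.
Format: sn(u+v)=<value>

m = k² = 0.201347843524
D = 1 − m·sn²u·sn²v = 0.8788278996705531
sn(u+v) = (sn u·cn v·dn v + sn v·cn u·dn u)/D = 0.3579999474330715/0.8788278996705531 = 0.4073606989118976

sn(u+v)=0.407360699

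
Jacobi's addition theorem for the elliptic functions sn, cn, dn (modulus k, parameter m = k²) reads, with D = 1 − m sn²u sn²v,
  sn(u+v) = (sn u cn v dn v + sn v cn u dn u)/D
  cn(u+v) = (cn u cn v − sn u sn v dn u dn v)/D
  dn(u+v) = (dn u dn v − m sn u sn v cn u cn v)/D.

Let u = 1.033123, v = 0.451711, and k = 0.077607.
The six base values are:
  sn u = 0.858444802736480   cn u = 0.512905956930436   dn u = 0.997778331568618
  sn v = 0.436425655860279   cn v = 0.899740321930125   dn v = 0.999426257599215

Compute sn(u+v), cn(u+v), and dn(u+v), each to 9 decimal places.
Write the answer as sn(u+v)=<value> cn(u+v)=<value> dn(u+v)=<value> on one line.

m = k² = 0.006022846449
D = 1 − m·sn²u·sn²v = 0.9991546294996324
sn(u+v) = (sn u·cn v·dn v + sn v·cn u·dn u)/D = 0.9952822660778112/0.9991546294996324 = 0.9961243602266444
cn(u+v) = (cn u·cn v − sn u·sn v·dn u·dn v)/D = 0.08788165042581248/0.9991546294996324 = 0.0879560058384785
dn(u+v) = (dn u·dn v − m·sn u·sn v·cn u·cn v)/D = 0.9961645554450203/0.9991546294996324 = 0.99700739608632

sn(u+v)=0.996124360 cn(u+v)=0.087956006 dn(u+v)=0.997007396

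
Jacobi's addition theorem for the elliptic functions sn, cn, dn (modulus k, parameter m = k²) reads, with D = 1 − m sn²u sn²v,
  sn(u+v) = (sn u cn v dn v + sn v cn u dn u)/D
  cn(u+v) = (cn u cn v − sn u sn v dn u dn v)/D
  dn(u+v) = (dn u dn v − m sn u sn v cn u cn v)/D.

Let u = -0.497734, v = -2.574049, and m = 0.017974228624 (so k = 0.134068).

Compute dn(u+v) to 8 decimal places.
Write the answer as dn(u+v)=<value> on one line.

dn(u+v)=0.99993663

sn u = -0.4771268653703835, cn u = 0.878834429424469, dn u = 0.9979519858355291
sn v = -0.549072381277293, cn v = -0.8357748022753994, dn v = 0.9972868799542769
m = k² = 0.017974228624
D = 1 − m·sn²u·sn²v = 0.9987663919320563
dn(u+v) = (dn u·dn v − m·sn u·sn v·cn u·cn v)/D = 0.9987030997874442/0.9987663919320563 = 0.9999366296812514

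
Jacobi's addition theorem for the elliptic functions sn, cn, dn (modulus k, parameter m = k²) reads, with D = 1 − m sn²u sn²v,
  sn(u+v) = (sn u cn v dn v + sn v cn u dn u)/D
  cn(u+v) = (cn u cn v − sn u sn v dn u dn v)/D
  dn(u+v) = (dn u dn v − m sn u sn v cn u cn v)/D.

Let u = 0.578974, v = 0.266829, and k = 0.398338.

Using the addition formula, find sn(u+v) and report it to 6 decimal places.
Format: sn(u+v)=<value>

sn(u+v)=0.739264

sn u = 0.5431499210112833, cn u = 0.8396357325087093, dn u = 0.9763142624033837
sn v = 0.2631964360082115, cn v = 0.9647422640646441, dn v = 0.9944889818190639
m = k² = 0.158673162244
D = 1 − m·sn²u·sn²v = 0.9967573287080761
sn(u+v) = (sn u·cn v·dn v + sn v·cn u·dn u)/D = 0.7368667544758403/0.9967573287080761 = 0.7392639444456486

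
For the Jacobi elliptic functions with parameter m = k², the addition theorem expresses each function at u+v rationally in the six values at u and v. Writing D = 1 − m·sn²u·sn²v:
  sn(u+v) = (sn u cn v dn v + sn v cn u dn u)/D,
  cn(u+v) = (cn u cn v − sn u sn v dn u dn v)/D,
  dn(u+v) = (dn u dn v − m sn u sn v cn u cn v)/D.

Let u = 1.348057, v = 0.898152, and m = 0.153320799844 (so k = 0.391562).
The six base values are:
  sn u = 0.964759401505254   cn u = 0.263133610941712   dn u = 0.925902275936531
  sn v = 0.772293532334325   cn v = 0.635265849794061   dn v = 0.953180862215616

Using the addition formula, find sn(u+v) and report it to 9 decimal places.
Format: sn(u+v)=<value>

sn(u+v)=0.844196156

m = k² = 0.153320799844
D = 1 − m·sn²u·sn²v = 0.9148854297543906
sn(u+v) = (sn u·cn v·dn v + sn v·cn u·dn u)/D = 0.7723427628794351/0.9148854297543906 = 0.8441961558911017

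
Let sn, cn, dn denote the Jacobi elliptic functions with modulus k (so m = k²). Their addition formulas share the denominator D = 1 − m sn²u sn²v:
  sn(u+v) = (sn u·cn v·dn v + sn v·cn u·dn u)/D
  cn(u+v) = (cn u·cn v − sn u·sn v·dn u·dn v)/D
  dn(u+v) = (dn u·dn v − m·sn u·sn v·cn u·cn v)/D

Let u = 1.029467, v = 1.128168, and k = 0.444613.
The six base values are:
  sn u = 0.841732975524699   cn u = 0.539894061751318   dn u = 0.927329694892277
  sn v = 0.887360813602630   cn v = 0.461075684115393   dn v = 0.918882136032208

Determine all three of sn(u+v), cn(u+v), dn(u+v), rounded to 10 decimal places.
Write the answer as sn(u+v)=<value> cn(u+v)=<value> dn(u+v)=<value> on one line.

m = k² = 0.197680719769
D = 1 − m·sn²u·sn²v = 0.8897157514071179
sn(u+v) = (sn u·cn v·dn v + sn v·cn u·dn u)/D = 0.8008864365336421/0.8897157514071179 = 0.9001598940639312
cn(u+v) = (cn u·cn v − sn u·sn v·dn u·dn v)/D = -0.387524236762524/0.8897157514071179 = -0.4355595999617185
dn(u+v) = (dn u·dn v − m·sn u·sn v·cn u·cn v)/D = 0.8153514162979341/0.8897157514071179 = 0.9164178727963691

sn(u+v)=0.9001598941 cn(u+v)=-0.4355596000 dn(u+v)=0.9164178728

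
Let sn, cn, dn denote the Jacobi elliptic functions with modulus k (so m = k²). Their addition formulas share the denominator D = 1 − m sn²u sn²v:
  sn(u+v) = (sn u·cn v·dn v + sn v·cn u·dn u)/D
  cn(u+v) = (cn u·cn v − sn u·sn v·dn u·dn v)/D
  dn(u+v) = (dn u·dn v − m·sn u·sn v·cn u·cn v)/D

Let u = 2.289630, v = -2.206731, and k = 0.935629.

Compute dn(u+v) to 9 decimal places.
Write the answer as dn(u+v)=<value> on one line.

dn(u+v)=0.997000390

sn u = 0.9978362633301042, cn u = 0.06574793976555379, dn u = 0.3583051117950016
sn v = -0.9954218171030817, cn v = 0.09557931803062268, dn v = 0.3641366826524124
m = k² = 0.875401625641
D = 1 − m·sn²u·sn²v = 0.1363451324228725
dn(u+v) = (dn u·dn v − m·sn u·sn v·cn u·cn v)/D = 0.1359361501873865/0.1363451324228725 = 0.9970003899059811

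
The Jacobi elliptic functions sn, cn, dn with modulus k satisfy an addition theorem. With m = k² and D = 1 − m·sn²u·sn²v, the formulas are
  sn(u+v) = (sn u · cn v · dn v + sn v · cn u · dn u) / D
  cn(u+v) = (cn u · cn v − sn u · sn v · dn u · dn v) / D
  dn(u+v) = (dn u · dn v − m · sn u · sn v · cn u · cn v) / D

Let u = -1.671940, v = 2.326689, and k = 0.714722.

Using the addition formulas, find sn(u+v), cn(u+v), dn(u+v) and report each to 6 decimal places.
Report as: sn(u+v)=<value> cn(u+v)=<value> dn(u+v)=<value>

sn(u+v)=0.591548 cn(u+v)=0.806270 dn(u+v)=0.906226

sn u = -0.9909958241708418, cn u = 0.1338927797752887, dn u = 0.7059250733671534
sn v = 0.94607919947923, cn v = -0.3239354076243277, dn v = 0.7367331370826146
m = k² = 0.510827537284
D = 1 − m·sn²u·sn²v = 0.5509725014393654
sn(u+v) = (sn u·cn v·dn v + sn v·cn u·dn u)/D = 0.3259268365345865/0.5509725014393654 = 0.5915482817801838
cn(u+v) = (cn u·cn v − sn u·sn v·dn u·dn v)/D = 0.4442323655125867/0.5509725014393654 = 0.8062695767067689
dn(u+v) = (dn u·dn v − m·sn u·sn v·cn u·cn v)/D = 0.4993058732347683/0.5509725014393654 = 0.9062264848615443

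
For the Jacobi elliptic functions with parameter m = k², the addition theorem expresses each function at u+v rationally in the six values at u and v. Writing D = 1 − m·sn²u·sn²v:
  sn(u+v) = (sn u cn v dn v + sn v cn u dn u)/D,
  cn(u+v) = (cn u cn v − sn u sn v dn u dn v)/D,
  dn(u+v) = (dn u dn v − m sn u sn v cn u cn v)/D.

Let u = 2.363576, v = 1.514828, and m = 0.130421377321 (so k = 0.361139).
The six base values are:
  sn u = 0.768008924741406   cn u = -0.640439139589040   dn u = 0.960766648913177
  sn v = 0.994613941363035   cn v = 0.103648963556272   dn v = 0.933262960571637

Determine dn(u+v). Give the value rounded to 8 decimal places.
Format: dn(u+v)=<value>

dn(u+v)=0.97766222

m = k² = 0.130421377321
D = 1 − m·sn²u·sn²v = 0.9238989935007997
dn(u+v) = (dn u·dn v − m·sn u·sn v·cn u·cn v)/D = 0.9032611388095981/0.9238989935007997 = 0.977662217583979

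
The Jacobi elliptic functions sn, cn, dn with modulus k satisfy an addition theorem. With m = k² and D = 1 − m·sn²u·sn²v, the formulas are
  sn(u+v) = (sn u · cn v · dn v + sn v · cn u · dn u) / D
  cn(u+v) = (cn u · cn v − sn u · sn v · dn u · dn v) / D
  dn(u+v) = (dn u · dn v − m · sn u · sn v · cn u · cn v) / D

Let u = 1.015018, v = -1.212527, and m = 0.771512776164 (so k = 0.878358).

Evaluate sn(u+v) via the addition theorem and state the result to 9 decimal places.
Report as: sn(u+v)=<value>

sn(u+v)=-0.195264767

sn u = 0.787602564018543, cn u = 0.6161835774762396, dn u = 0.7220920252338949
sn v = -0.863636208182721, cn v = 0.5041155620646638, dn v = 0.6515778498073079
m = k² = 0.771512776164
D = 1 − m·sn²u·sn²v = 0.6430404143295452
sn(u+v) = (sn u·cn v·dn v + sn v·cn u·dn u)/D = -0.1255631369768971/0.6430404143295452 = -0.1952647674684853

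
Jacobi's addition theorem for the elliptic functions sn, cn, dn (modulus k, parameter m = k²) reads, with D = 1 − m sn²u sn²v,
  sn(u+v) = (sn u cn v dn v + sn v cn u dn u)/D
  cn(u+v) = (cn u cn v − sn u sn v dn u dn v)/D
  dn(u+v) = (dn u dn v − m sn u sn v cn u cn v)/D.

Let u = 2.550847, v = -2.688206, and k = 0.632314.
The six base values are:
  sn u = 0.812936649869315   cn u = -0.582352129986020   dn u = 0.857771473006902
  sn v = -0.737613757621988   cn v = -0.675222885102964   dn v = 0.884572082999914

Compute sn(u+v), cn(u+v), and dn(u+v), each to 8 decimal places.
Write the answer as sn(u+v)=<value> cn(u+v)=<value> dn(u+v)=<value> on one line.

sn(u+v)=-0.13675711 cn(u+v)=0.99060461 dn(u+v)=0.99625416

m = k² = 0.399820994596
D = 1 − m·sn²u·sn²v = 0.8562403460215865
sn(u+v) = (sn u·cn v·dn v + sn v·cn u·dn u)/D = -0.1170969512903941/0.8562403460215865 = -0.1367571054488035
cn(u+v) = (cn u·cn v − sn u·sn v·dn u·dn v)/D = 0.8481956343637128/0.8562403460215865 = 0.9906046103815916
dn(u+v) = (dn u·dn v − m·sn u·sn v·cn u·cn v)/D = 0.8530330041811081/0.8562403460215865 = 0.9962541570770627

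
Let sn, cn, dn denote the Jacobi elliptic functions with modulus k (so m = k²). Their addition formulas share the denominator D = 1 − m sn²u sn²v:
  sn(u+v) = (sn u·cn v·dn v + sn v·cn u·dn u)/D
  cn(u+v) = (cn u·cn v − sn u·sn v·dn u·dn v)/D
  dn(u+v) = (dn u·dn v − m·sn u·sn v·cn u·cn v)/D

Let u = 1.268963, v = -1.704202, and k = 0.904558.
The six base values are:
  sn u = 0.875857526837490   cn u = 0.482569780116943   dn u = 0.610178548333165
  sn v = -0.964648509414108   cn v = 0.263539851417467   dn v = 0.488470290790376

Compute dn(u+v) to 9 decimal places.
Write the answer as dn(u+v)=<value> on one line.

dn(u+v)=0.928014845

m = k² = 0.818225175364
D = 1 − m·sn²u·sn²v = 0.415912427439192
dn(u+v) = (dn u·dn v − m·sn u·sn v·cn u·cn v)/D = 0.3859729068179056/0.415912427439192 = 0.9280148448421546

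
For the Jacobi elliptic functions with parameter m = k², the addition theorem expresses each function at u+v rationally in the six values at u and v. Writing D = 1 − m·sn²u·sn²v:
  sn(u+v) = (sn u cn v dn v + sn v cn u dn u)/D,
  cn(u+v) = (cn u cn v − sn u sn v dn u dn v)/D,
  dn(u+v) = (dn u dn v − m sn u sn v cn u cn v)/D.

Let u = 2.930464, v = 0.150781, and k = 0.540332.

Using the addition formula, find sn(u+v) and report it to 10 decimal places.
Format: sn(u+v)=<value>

sn u = 0.4640773296884686, cn u = -0.885794689569327, dn u = 0.9680503669054718
sn v = 0.1500462038349067, cn v = 0.9886789856746899, dn v = 0.9967080226493758
m = k² = 0.291958670224
D = 1 − m·sn²u·sn²v = 0.9985843623370767
sn(u+v) = (sn u·cn v·dn v + sn v·cn u·dn u)/D = 0.3286493663677833/0.9985843623370767 = 0.3291152743455903

sn(u+v)=0.3291152743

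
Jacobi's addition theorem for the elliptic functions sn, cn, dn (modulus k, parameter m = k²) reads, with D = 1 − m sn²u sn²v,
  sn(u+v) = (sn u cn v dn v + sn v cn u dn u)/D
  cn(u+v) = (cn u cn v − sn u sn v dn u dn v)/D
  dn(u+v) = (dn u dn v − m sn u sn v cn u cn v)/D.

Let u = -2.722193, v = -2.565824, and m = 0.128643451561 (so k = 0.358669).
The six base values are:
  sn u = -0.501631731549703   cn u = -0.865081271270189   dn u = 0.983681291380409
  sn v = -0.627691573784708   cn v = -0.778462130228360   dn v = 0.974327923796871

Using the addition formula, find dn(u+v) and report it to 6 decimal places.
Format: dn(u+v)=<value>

m = k² = 0.128643451561
D = 1 − m·sn²u·sn²v = 0.9872458863493573
dn(u+v) = (dn u·dn v − m·sn u·sn v·cn u·cn v)/D = 0.9311500963971918/0.9872458863493573 = 0.9431795151260677

dn(u+v)=0.943180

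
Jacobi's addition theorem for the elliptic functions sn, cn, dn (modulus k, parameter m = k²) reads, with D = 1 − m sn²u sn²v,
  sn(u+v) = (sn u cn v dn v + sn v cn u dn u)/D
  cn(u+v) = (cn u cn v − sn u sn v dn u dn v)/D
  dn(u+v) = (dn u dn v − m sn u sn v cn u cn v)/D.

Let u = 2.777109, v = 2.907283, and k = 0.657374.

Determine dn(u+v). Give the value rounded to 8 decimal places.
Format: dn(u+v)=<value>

dn(u+v)=0.76643593

sn u = 0.7096318161498524, cn u = -0.7045726971064534, dn u = 0.8845246233527238
sn v = 0.62256019866367, cn v = -0.782571913014933, dn v = 0.9124200987584446
m = k² = 0.432140575876
D = 1 − m·sn²u·sn²v = 0.915656055466818
dn(u+v) = (dn u·dn v − m·sn u·sn v·cn u·cn v)/D = 0.701791699232873/0.915656055466818 = 0.76643592869059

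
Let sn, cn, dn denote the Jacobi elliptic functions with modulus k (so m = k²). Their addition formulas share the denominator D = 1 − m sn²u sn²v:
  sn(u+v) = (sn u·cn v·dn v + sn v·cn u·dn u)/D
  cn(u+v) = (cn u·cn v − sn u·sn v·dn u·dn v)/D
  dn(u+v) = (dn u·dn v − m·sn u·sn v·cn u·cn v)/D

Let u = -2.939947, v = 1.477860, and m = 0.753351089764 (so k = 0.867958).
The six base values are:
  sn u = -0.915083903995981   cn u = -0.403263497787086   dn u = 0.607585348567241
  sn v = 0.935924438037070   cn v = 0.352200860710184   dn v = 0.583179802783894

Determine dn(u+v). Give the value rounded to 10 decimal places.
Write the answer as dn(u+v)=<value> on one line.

m = k² = 0.753351089764
D = 1 − m·sn²u·sn²v = 0.447412790611607
dn(u+v) = (dn u·dn v − m·sn u·sn v·cn u·cn v)/D = 0.2626929027941595/0.447412790611607 = 0.5871376686282526

dn(u+v)=0.5871376686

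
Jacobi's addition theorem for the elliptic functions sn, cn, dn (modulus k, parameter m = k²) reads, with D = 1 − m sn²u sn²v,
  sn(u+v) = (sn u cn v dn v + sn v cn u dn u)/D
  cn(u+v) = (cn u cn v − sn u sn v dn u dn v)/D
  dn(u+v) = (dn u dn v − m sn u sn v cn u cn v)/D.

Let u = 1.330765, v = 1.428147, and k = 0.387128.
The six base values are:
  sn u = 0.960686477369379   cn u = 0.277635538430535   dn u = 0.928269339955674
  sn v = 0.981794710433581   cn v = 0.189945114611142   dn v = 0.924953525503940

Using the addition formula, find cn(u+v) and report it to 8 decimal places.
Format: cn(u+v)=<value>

cn(u+v)=-0.87356809

m = k² = 0.149868088384
D = 1 − m·sn²u·sn²v = 0.8666742919104863
cn(u+v) = (cn u·cn v − sn u·sn v·dn u·dn v)/D = -0.7570990036447428/0.8666742919104863 = -0.8735680874712493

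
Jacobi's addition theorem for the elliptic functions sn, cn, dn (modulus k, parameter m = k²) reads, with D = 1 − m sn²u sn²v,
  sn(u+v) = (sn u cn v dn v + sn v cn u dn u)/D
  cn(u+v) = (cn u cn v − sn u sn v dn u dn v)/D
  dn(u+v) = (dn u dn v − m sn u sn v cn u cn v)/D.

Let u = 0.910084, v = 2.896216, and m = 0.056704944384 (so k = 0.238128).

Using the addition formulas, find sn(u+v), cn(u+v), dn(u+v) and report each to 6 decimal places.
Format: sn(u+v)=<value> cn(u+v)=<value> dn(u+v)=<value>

sn(u+v)=-0.578282 cn(u+v)=-0.815837 dn(u+v)=0.990473

sn u = 0.7858420746611683, cn u = 0.6184272258659306, dn u = 0.9823349674408697
sn v = 0.287065319357163, cn v = -0.9579110096571445, dn v = 0.9976608362254079
m = k² = 0.056704944384
D = 1 − m·sn²u·sn²v = 0.9971142883001315
sn(u+v) = (sn u·cn v·dn v + sn v·cn u·dn u)/D = -0.5766129770319904/0.9971142883001315 = -0.5782817313900829
cn(u+v) = (cn u·cn v − sn u·sn v·dn u·dn v)/D = -0.8134828693037016/0.9971142883001315 = -0.8158371400840293
dn(u+v) = (dn u·dn v − m·sn u·sn v·cn u·cn v)/D = 0.9876150570072975/0.9971142883001315 = 0.9904732773321018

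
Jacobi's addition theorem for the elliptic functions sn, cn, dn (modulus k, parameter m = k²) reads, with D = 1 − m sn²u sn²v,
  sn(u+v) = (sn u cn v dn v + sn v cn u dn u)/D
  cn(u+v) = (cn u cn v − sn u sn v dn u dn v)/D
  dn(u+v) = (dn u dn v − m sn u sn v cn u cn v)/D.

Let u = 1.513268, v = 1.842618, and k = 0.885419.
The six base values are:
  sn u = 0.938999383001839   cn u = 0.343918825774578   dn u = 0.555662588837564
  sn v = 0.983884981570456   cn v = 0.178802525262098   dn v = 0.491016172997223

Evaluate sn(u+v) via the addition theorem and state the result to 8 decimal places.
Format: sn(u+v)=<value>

m = k² = 0.783966805561
D = 1 − m·sn²u·sn²v = 0.3308600633794933
sn(u+v) = (sn u·cn v·dn v + sn v·cn u·dn u)/D = 0.2704625862066381/0.3308600633794933 = 0.8174531052314409

sn(u+v)=0.81745311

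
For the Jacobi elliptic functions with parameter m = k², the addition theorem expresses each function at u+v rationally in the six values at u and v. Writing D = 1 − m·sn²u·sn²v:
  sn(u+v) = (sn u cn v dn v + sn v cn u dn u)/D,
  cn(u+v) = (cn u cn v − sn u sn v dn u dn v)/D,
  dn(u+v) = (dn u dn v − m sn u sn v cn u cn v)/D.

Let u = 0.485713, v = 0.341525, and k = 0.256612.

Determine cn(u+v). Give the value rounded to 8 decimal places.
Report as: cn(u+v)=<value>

cn(u+v)=0.68088366

sn u = 0.4657785073329728, cn u = 0.8849013403236927, dn u = 0.9928312690097425
sn v = 0.3345220772185124, cn v = 0.9423879136817342, dn v = 0.996308730223562
m = k² = 0.065849718544
D = 1 − m·sn²u·sn²v = 0.9984013169059872
cn(u+v) = (cn u·cn v − sn u·sn v·dn u·dn v)/D = 0.6797951424440322/0.9984013169059872 = 0.6808836596396877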